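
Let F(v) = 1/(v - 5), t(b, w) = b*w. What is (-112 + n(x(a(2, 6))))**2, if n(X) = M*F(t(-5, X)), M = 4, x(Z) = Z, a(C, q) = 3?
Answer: 314721/25 ≈ 12589.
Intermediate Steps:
F(v) = 1/(-5 + v)
n(X) = 4/(-5 - 5*X)
(-112 + n(x(a(2, 6))))**2 = (-112 - 4/(5 + 5*3))**2 = (-112 - 4/(5 + 15))**2 = (-112 - 4/20)**2 = (-112 - 4*1/20)**2 = (-112 - 1/5)**2 = (-561/5)**2 = 314721/25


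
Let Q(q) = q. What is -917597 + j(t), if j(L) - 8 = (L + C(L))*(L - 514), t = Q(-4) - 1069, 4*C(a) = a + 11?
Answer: 2413221/2 ≈ 1.2066e+6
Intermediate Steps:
C(a) = 11/4 + a/4 (C(a) = (a + 11)/4 = (11 + a)/4 = 11/4 + a/4)
t = -1073 (t = -4 - 1069 = -1073)
j(L) = 8 + (-514 + L)*(11/4 + 5*L/4) (j(L) = 8 + (L + (11/4 + L/4))*(L - 514) = 8 + (11/4 + 5*L/4)*(-514 + L) = 8 + (-514 + L)*(11/4 + 5*L/4))
-917597 + j(t) = -917597 + (-2811/2 - 2559/4*(-1073) + (5/4)*(-1073)²) = -917597 + (-2811/2 + 2745807/4 + (5/4)*1151329) = -917597 + (-2811/2 + 2745807/4 + 5756645/4) = -917597 + 4248415/2 = 2413221/2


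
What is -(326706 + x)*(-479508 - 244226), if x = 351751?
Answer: 491022398438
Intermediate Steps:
-(326706 + x)*(-479508 - 244226) = -(326706 + 351751)*(-479508 - 244226) = -678457*(-723734) = -1*(-491022398438) = 491022398438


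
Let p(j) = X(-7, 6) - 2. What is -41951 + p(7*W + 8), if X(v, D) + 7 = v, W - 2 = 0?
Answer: -41967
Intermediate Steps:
W = 2 (W = 2 + 0 = 2)
X(v, D) = -7 + v
p(j) = -16 (p(j) = (-7 - 7) - 2 = -14 - 2 = -16)
-41951 + p(7*W + 8) = -41951 - 16 = -41967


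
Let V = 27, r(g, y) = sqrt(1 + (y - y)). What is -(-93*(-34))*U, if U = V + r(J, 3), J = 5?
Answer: -88536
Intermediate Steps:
r(g, y) = 1 (r(g, y) = sqrt(1 + 0) = sqrt(1) = 1)
U = 28 (U = 27 + 1 = 28)
-(-93*(-34))*U = -(-93*(-34))*28 = -3162*28 = -1*88536 = -88536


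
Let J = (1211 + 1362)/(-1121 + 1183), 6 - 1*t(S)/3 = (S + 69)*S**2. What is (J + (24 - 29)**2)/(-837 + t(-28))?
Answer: -19/27786 ≈ -0.00068380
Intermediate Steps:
t(S) = 18 - 3*S**2*(69 + S) (t(S) = 18 - 3*(S + 69)*S**2 = 18 - 3*(69 + S)*S**2 = 18 - 3*S**2*(69 + S))
J = 83/2 (J = 2573/62 = 2573*(1/62) = 83/2 ≈ 41.500)
(J + (24 - 29)**2)/(-837 + t(-28)) = (83/2 + (24 - 29)**2)/(-837 + (18 - 207*(-28)**2 - 3*(-28)**3)) = (83/2 + (-5)**2)/(-837 + (18 - 207*784 - 3*(-21952))) = (83/2 + 25)/(-837 + (18 - 162288 + 65856)) = 133/(2*(-837 - 96414)) = (133/2)/(-97251) = (133/2)*(-1/97251) = -19/27786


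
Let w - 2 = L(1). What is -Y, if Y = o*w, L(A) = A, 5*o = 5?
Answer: -3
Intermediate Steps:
o = 1 (o = (⅕)*5 = 1)
w = 3 (w = 2 + 1 = 3)
Y = 3 (Y = 1*3 = 3)
-Y = -1*3 = -3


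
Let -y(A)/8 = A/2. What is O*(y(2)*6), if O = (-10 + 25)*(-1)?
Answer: 720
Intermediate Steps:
y(A) = -4*A (y(A) = -8*A/2 = -4*A)
O = -15 (O = 15*(-1) = -15)
O*(y(2)*6) = -15*(-4*2)*6 = -(-120)*6 = -15*(-48) = 720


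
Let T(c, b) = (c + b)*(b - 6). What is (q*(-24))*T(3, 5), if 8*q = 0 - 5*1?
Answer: -120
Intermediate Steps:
q = -5/8 (q = (0 - 5*1)/8 = (0 - 5)/8 = (⅛)*(-5) = -5/8 ≈ -0.62500)
T(c, b) = (-6 + b)*(b + c) (T(c, b) = (b + c)*(-6 + b) = (-6 + b)*(b + c))
(q*(-24))*T(3, 5) = (-5/8*(-24))*(5² - 6*5 - 6*3 + 5*3) = 15*(25 - 30 - 18 + 15) = 15*(-8) = -120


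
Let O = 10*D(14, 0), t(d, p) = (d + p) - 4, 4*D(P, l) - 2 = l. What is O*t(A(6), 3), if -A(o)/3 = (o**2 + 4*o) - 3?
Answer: -860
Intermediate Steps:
D(P, l) = 1/2 + l/4
A(o) = 9 - 12*o - 3*o**2 (A(o) = -3*((o**2 + 4*o) - 3) = -3*(-3 + o**2 + 4*o) = 9 - 12*o - 3*o**2)
t(d, p) = -4 + d + p
O = 5 (O = 10*(1/2 + (1/4)*0) = 10*(1/2 + 0) = 10*(1/2) = 5)
O*t(A(6), 3) = 5*(-4 + (9 - 12*6 - 3*6**2) + 3) = 5*(-4 + (9 - 72 - 3*36) + 3) = 5*(-4 + (9 - 72 - 108) + 3) = 5*(-4 - 171 + 3) = 5*(-172) = -860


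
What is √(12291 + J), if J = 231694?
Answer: √243985 ≈ 493.95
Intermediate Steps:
√(12291 + J) = √(12291 + 231694) = √243985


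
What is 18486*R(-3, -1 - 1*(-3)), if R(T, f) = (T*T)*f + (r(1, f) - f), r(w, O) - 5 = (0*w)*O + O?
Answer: 425178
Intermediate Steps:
r(w, O) = 5 + O (r(w, O) = 5 + ((0*w)*O + O) = 5 + (0*O + O) = 5 + (0 + O) = 5 + O)
R(T, f) = 5 + f*T**2 (R(T, f) = (T*T)*f + ((5 + f) - f) = T**2*f + 5 = f*T**2 + 5 = 5 + f*T**2)
18486*R(-3, -1 - 1*(-3)) = 18486*(5 + (-1 - 1*(-3))*(-3)**2) = 18486*(5 + (-1 + 3)*9) = 18486*(5 + 2*9) = 18486*(5 + 18) = 18486*23 = 425178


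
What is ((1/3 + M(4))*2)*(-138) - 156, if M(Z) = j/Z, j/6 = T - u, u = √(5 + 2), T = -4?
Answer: 1408 + 414*√7 ≈ 2503.3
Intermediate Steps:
u = √7 ≈ 2.6458
j = -24 - 6*√7 (j = 6*(-4 - √7) = -24 - 6*√7 ≈ -39.875)
M(Z) = (-24 - 6*√7)/Z
((1/3 + M(4))*2)*(-138) - 156 = ((1/3 + 6*(-4 - √7)/4)*2)*(-138) - 156 = ((⅓ + 6*(¼)*(-4 - √7))*2)*(-138) - 156 = ((⅓ + (-6 - 3*√7/2))*2)*(-138) - 156 = ((-17/3 - 3*√7/2)*2)*(-138) - 156 = (-34/3 - 3*√7)*(-138) - 156 = (1564 + 414*√7) - 156 = 1408 + 414*√7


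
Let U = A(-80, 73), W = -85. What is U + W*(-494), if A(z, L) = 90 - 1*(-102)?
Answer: 42182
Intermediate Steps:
A(z, L) = 192 (A(z, L) = 90 + 102 = 192)
U = 192
U + W*(-494) = 192 - 85*(-494) = 192 + 41990 = 42182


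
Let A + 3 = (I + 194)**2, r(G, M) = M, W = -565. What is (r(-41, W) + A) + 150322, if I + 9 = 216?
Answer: 310555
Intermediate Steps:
I = 207 (I = -9 + 216 = 207)
A = 160798 (A = -3 + (207 + 194)**2 = -3 + 401**2 = -3 + 160801 = 160798)
(r(-41, W) + A) + 150322 = (-565 + 160798) + 150322 = 160233 + 150322 = 310555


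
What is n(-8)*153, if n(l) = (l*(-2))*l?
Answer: -19584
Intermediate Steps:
n(l) = -2*l² (n(l) = (-2*l)*l = -2*l²)
n(-8)*153 = -2*(-8)²*153 = -2*64*153 = -128*153 = -19584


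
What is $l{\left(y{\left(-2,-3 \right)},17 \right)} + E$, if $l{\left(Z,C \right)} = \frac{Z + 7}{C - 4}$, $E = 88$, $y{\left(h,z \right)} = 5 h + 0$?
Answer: $\frac{1141}{13} \approx 87.769$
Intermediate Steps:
$y{\left(h,z \right)} = 5 h$
$l{\left(Z,C \right)} = \frac{7 + Z}{-4 + C}$
$l{\left(y{\left(-2,-3 \right)},17 \right)} + E = \frac{7 + 5 \left(-2\right)}{-4 + 17} + 88 = \frac{7 - 10}{13} + 88 = \frac{1}{13} \left(-3\right) + 88 = - \frac{3}{13} + 88 = \frac{1141}{13}$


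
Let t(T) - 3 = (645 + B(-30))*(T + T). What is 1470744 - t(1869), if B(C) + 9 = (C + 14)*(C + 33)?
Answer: -727203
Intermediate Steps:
B(C) = -9 + (14 + C)*(33 + C) (B(C) = -9 + (C + 14)*(C + 33) = -9 + (14 + C)*(33 + C))
t(T) = 3 + 1176*T (t(T) = 3 + (645 + (453 + (-30)² + 47*(-30)))*(T + T) = 3 + (645 + (453 + 900 - 1410))*(2*T) = 3 + (645 - 57)*(2*T) = 3 + 588*(2*T) = 3 + 1176*T)
1470744 - t(1869) = 1470744 - (3 + 1176*1869) = 1470744 - (3 + 2197944) = 1470744 - 1*2197947 = 1470744 - 2197947 = -727203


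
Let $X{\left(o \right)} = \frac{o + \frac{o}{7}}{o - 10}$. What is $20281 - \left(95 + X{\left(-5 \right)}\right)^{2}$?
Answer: $\frac{4931912}{441} \approx 11183.0$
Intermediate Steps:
$X{\left(o \right)} = \frac{8 o}{7 \left(-10 + o\right)}$ ($X{\left(o \right)} = \frac{o + o \frac{1}{7}}{-10 + o} = \frac{o + \frac{o}{7}}{-10 + o} = \frac{\frac{8}{7} o}{-10 + o} = \frac{8 o}{7 \left(-10 + o\right)}$)
$20281 - \left(95 + X{\left(-5 \right)}\right)^{2} = 20281 - \left(95 + \frac{8}{7} \left(-5\right) \frac{1}{-10 - 5}\right)^{2} = 20281 - \left(95 + \frac{8}{7} \left(-5\right) \frac{1}{-15}\right)^{2} = 20281 - \left(95 + \frac{8}{7} \left(-5\right) \left(- \frac{1}{15}\right)\right)^{2} = 20281 - \left(95 + \frac{8}{21}\right)^{2} = 20281 - \left(\frac{2003}{21}\right)^{2} = 20281 - \frac{4012009}{441} = \frac{4931912}{441}$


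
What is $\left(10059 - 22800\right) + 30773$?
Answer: $18032$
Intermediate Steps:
$\left(10059 - 22800\right) + 30773 = -12741 + 30773 = 18032$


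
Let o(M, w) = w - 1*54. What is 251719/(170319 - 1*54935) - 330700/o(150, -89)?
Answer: 38193484617/16499912 ≈ 2314.8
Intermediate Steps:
o(M, w) = -54 + w (o(M, w) = w - 54 = -54 + w)
251719/(170319 - 1*54935) - 330700/o(150, -89) = 251719/(170319 - 1*54935) - 330700/(-54 - 89) = 251719/(170319 - 54935) - 330700/(-143) = 251719/115384 - 330700*(-1/143) = 251719*(1/115384) + 330700/143 = 251719/115384 + 330700/143 = 38193484617/16499912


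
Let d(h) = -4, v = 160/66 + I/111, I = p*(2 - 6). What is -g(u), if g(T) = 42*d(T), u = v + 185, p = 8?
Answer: 168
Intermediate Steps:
I = -32 (I = 8*(2 - 6) = 8*(-4) = -32)
v = 2608/1221 (v = 160/66 - 32/111 = 160*(1/66) - 32*1/111 = 80/33 - 32/111 = 2608/1221 ≈ 2.1360)
u = 228493/1221 (u = 2608/1221 + 185 = 228493/1221 ≈ 187.14)
g(T) = -168 (g(T) = 42*(-4) = -168)
-g(u) = -1*(-168) = 168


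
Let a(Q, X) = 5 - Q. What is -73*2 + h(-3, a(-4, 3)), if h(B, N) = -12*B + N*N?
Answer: -29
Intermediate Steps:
h(B, N) = N² - 12*B (h(B, N) = -12*B + N² = N² - 12*B)
-73*2 + h(-3, a(-4, 3)) = -73*2 + ((5 - 1*(-4))² - 12*(-3)) = -146 + ((5 + 4)² + 36) = -146 + (9² + 36) = -146 + (81 + 36) = -146 + 117 = -29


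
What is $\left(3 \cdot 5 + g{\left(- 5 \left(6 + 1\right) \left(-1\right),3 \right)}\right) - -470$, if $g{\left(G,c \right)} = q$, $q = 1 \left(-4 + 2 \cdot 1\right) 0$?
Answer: $485$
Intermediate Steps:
$q = 0$ ($q = 1 \left(-4 + 2\right) 0 = 1 \left(-2\right) 0 = \left(-2\right) 0 = 0$)
$g{\left(G,c \right)} = 0$
$\left(3 \cdot 5 + g{\left(- 5 \left(6 + 1\right) \left(-1\right),3 \right)}\right) - -470 = \left(3 \cdot 5 + 0\right) - -470 = \left(15 + 0\right) + 470 = 15 + 470 = 485$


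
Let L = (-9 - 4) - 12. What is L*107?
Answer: -2675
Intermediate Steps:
L = -25 (L = -13 - 12 = -25)
L*107 = -25*107 = -2675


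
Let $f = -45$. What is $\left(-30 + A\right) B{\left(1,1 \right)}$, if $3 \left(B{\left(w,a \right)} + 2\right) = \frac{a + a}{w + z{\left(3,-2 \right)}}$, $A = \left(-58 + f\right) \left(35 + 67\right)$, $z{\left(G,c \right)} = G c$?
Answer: $\frac{112384}{5} \approx 22477.0$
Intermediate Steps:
$A = -10506$ ($A = \left(-58 - 45\right) \left(35 + 67\right) = \left(-103\right) 102 = -10506$)
$B{\left(w,a \right)} = -2 + \frac{2 a}{3 \left(-6 + w\right)}$ ($B{\left(w,a \right)} = -2 + \frac{\left(a + a\right) \frac{1}{w + 3 \left(-2\right)}}{3} = -2 + \frac{2 a \frac{1}{w - 6}}{3} = -2 + \frac{2 a \frac{1}{-6 + w}}{3} = -2 + \frac{2 a}{3 \left(-6 + w\right)}$)
$\left(-30 + A\right) B{\left(1,1 \right)} = \left(-30 - 10506\right) \frac{2 \left(18 + 1 - 3\right)}{3 \left(-6 + 1\right)} = - 10536 \frac{2 \left(18 + 1 - 3\right)}{3 \left(-5\right)} = - 10536 \cdot \frac{2}{3} \left(- \frac{1}{5}\right) 16 = \left(-10536\right) \left(- \frac{32}{15}\right) = \frac{112384}{5}$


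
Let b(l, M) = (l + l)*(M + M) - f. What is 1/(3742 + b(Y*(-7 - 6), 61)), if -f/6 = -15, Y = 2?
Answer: -1/2692 ≈ -0.00037147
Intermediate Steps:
f = 90 (f = -6*(-15) = 90)
b(l, M) = -90 + 4*M*l (b(l, M) = (l + l)*(M + M) - 1*90 = (2*l)*(2*M) - 90 = 4*M*l - 90 = -90 + 4*M*l)
1/(3742 + b(Y*(-7 - 6), 61)) = 1/(3742 + (-90 + 4*61*(2*(-7 - 6)))) = 1/(3742 + (-90 + 4*61*(2*(-13)))) = 1/(3742 + (-90 + 4*61*(-26))) = 1/(3742 + (-90 - 6344)) = 1/(3742 - 6434) = 1/(-2692) = -1/2692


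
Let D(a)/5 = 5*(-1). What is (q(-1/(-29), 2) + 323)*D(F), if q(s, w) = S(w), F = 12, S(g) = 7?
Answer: -8250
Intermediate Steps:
D(a) = -25 (D(a) = 5*(5*(-1)) = 5*(-5) = -25)
q(s, w) = 7
(q(-1/(-29), 2) + 323)*D(F) = (7 + 323)*(-25) = 330*(-25) = -8250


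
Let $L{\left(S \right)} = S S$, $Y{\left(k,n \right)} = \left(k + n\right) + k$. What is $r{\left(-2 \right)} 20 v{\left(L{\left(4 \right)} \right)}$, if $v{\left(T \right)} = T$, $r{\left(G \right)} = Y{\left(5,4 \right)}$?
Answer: $4480$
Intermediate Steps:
$Y{\left(k,n \right)} = n + 2 k$
$r{\left(G \right)} = 14$ ($r{\left(G \right)} = 4 + 2 \cdot 5 = 4 + 10 = 14$)
$L{\left(S \right)} = S^{2}$
$r{\left(-2 \right)} 20 v{\left(L{\left(4 \right)} \right)} = 14 \cdot 20 \cdot 4^{2} = 280 \cdot 16 = 4480$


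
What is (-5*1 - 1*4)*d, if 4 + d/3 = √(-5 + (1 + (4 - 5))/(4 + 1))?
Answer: 108 - 27*I*√5 ≈ 108.0 - 60.374*I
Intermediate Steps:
d = -12 + 3*I*√5 (d = -12 + 3*√(-5 + (1 + (4 - 5))/(4 + 1)) = -12 + 3*√(-5 + (1 - 1)/5) = -12 + 3*√(-5 + 0*(⅕)) = -12 + 3*√(-5 + 0) = -12 + 3*√(-5) = -12 + 3*(I*√5) = -12 + 3*I*√5 ≈ -12.0 + 6.7082*I)
(-5*1 - 1*4)*d = (-5*1 - 1*4)*(-12 + 3*I*√5) = (-5 - 4)*(-12 + 3*I*√5) = -9*(-12 + 3*I*√5) = 108 - 27*I*√5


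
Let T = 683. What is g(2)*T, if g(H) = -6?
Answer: -4098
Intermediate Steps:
g(2)*T = -6*683 = -4098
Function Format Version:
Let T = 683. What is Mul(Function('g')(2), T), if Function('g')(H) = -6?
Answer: -4098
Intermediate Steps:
Mul(Function('g')(2), T) = Mul(-6, 683) = -4098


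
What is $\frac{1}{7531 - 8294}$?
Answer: $- \frac{1}{763} \approx -0.0013106$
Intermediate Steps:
$\frac{1}{7531 - 8294} = \frac{1}{-763} = - \frac{1}{763}$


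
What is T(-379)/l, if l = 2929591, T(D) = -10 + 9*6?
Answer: 44/2929591 ≈ 1.5019e-5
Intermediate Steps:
T(D) = 44 (T(D) = -10 + 54 = 44)
T(-379)/l = 44/2929591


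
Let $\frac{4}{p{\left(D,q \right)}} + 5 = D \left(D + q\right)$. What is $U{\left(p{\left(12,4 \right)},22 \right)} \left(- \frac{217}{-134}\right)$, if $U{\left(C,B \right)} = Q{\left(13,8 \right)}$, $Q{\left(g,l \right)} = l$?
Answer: $\frac{868}{67} \approx 12.955$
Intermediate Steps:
$p{\left(D,q \right)} = \frac{4}{-5 + D \left(D + q\right)}$
$U{\left(C,B \right)} = 8$
$U{\left(p{\left(12,4 \right)},22 \right)} \left(- \frac{217}{-134}\right) = 8 \left(- \frac{217}{-134}\right) = 8 \left(\left(-217\right) \left(- \frac{1}{134}\right)\right) = 8 \cdot \frac{217}{134} = \frac{868}{67}$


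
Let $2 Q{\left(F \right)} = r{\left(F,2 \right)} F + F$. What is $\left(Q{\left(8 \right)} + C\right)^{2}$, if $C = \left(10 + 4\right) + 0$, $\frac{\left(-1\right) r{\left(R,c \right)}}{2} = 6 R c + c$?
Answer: $586756$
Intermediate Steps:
$r{\left(R,c \right)} = - 2 c - 12 R c$ ($r{\left(R,c \right)} = - 2 \left(6 R c + c\right) = - 2 \left(c + 6 R c\right) = - 2 c - 12 R c$)
$Q{\left(F \right)} = \frac{F}{2} + \frac{F \left(-4 - 24 F\right)}{2}$ ($Q{\left(F \right)} = \frac{\left(-2\right) 2 \left(1 + 6 F\right) F + F}{2} = \frac{\left(-4 - 24 F\right) F + F}{2} = \frac{F \left(-4 - 24 F\right) + F}{2} = \frac{F + F \left(-4 - 24 F\right)}{2} = \frac{F}{2} + \frac{F \left(-4 - 24 F\right)}{2}$)
$C = 14$ ($C = 14 + 0 = 14$)
$\left(Q{\left(8 \right)} + C\right)^{2} = \left(\left(- \frac{3}{2}\right) 8 \left(1 + 8 \cdot 8\right) + 14\right)^{2} = \left(\left(- \frac{3}{2}\right) 8 \left(1 + 64\right) + 14\right)^{2} = \left(\left(- \frac{3}{2}\right) 8 \cdot 65 + 14\right)^{2} = \left(-780 + 14\right)^{2} = \left(-766\right)^{2} = 586756$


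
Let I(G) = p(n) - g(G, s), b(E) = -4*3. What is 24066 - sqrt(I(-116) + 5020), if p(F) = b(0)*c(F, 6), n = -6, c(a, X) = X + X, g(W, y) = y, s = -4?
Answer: 24066 - 4*sqrt(305) ≈ 23996.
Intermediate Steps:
c(a, X) = 2*X
b(E) = -12
p(F) = -144 (p(F) = -24*6 = -12*12 = -144)
I(G) = -140 (I(G) = -144 - 1*(-4) = -144 + 4 = -140)
24066 - sqrt(I(-116) + 5020) = 24066 - sqrt(-140 + 5020) = 24066 - sqrt(4880) = 24066 - 4*sqrt(305)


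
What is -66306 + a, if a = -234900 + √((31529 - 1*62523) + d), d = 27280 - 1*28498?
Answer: -301206 + 2*I*√8053 ≈ -3.0121e+5 + 179.48*I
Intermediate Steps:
d = -1218 (d = 27280 - 28498 = -1218)
a = -234900 + 2*I*√8053 (a = -234900 + √((31529 - 1*62523) - 1218) = -234900 + √((31529 - 62523) - 1218) = -234900 + √(-30994 - 1218) = -234900 + √(-32212) = -234900 + 2*I*√8053 ≈ -2.349e+5 + 179.48*I)
-66306 + a = -66306 + (-234900 + 2*I*√8053) = -301206 + 2*I*√8053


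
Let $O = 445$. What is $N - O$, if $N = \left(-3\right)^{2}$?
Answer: $-436$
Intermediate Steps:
$N = 9$
$N - O = 9 - 445 = -436$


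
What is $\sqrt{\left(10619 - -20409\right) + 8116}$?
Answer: $2 \sqrt{9786} \approx 197.85$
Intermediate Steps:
$\sqrt{\left(10619 - -20409\right) + 8116} = \sqrt{\left(10619 + 20409\right) + 8116} = \sqrt{31028 + 8116} = \sqrt{39144} = 2 \sqrt{9786}$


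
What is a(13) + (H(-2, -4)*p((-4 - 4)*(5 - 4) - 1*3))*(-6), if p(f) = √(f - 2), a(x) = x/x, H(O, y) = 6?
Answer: 1 - 36*I*√13 ≈ 1.0 - 129.8*I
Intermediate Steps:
a(x) = 1
p(f) = √(-2 + f)
a(13) + (H(-2, -4)*p((-4 - 4)*(5 - 4) - 1*3))*(-6) = 1 + (6*√(-2 + ((-4 - 4)*(5 - 4) - 1*3)))*(-6) = 1 + (6*√(-2 + (-8*1 - 3)))*(-6) = 1 + (6*√(-2 + (-8 - 3)))*(-6) = 1 + (6*√(-2 - 11))*(-6) = 1 + (6*√(-13))*(-6) = 1 + (6*(I*√13))*(-6) = 1 + (6*I*√13)*(-6) = 1 - 36*I*√13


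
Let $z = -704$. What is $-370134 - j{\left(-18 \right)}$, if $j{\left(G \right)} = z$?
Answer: $-369430$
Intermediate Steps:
$j{\left(G \right)} = -704$
$-370134 - j{\left(-18 \right)} = -370134 - -704 = -370134 + 704 = -369430$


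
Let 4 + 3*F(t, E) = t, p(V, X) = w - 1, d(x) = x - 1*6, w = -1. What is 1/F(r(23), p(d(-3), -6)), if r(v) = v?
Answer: 3/19 ≈ 0.15789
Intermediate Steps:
d(x) = -6 + x (d(x) = x - 6 = -6 + x)
p(V, X) = -2 (p(V, X) = -1 - 1 = -2)
F(t, E) = -4/3 + t/3
1/F(r(23), p(d(-3), -6)) = 1/(-4/3 + (⅓)*23) = 1/(-4/3 + 23/3) = 1/(19/3) = 3/19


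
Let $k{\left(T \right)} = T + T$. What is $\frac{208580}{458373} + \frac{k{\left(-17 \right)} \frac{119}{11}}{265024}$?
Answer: $\frac{303105593981}{668139152736} \approx 0.45366$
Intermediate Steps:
$k{\left(T \right)} = 2 T$
$\frac{208580}{458373} + \frac{k{\left(-17 \right)} \frac{119}{11}}{265024} = \frac{208580}{458373} + \frac{2 \left(-17\right) \frac{119}{11}}{265024} = 208580 \cdot \frac{1}{458373} + - 34 \cdot 119 \cdot \frac{1}{11} \cdot \frac{1}{265024} = \frac{208580}{458373} + \left(-34\right) \frac{119}{11} \cdot \frac{1}{265024} = \frac{208580}{458373} - \frac{2023}{1457632} = \frac{303105593981}{668139152736}$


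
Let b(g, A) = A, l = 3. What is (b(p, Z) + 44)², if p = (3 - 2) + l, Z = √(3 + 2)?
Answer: (44 + √5)² ≈ 2137.8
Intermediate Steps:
Z = √5 ≈ 2.2361
p = 4 (p = (3 - 2) + 3 = 1 + 3 = 4)
(b(p, Z) + 44)² = (√5 + 44)² = (44 + √5)²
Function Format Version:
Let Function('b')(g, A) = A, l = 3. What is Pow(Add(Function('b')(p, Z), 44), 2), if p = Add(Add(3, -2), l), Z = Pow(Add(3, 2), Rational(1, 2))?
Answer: Pow(Add(44, Pow(5, Rational(1, 2))), 2) ≈ 2137.8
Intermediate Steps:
Z = Pow(5, Rational(1, 2)) ≈ 2.2361
p = 4 (p = Add(Add(3, -2), 3) = Add(1, 3) = 4)
Pow(Add(Function('b')(p, Z), 44), 2) = Pow(Add(Pow(5, Rational(1, 2)), 44), 2) = Pow(Add(44, Pow(5, Rational(1, 2))), 2)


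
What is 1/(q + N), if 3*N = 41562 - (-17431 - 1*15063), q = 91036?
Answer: 3/347164 ≈ 8.6415e-6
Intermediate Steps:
N = 74056/3 (N = (41562 - (-17431 - 1*15063))/3 = (41562 - (-17431 - 15063))/3 = (41562 - 1*(-32494))/3 = (41562 + 32494)/3 = (⅓)*74056 = 74056/3 ≈ 24685.)
1/(q + N) = 1/(91036 + 74056/3) = 1/(347164/3) = 3/347164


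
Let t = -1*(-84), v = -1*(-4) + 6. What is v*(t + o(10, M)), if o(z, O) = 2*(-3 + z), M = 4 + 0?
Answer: 980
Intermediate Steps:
M = 4
o(z, O) = -6 + 2*z
v = 10 (v = 4 + 6 = 10)
t = 84
v*(t + o(10, M)) = 10*(84 + (-6 + 2*10)) = 10*(84 + (-6 + 20)) = 10*(84 + 14) = 10*98 = 980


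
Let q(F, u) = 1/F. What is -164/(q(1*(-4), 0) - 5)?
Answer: 656/21 ≈ 31.238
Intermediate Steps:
-164/(q(1*(-4), 0) - 5) = -164/(1/(1*(-4)) - 5) = -164/(1/(-4) - 5) = -164/(-¼ - 5) = -164/(-21/4) = -4/21*(-164) = 656/21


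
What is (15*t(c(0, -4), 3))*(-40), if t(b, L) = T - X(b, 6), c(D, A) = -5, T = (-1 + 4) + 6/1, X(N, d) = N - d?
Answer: -12000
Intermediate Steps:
T = 9 (T = 3 + 6*1 = 3 + 6 = 9)
t(b, L) = 15 - b (t(b, L) = 9 - (b - 1*6) = 9 - (b - 6) = 9 - (-6 + b) = 9 + (6 - b) = 15 - b)
(15*t(c(0, -4), 3))*(-40) = (15*(15 - 1*(-5)))*(-40) = (15*(15 + 5))*(-40) = (15*20)*(-40) = 300*(-40) = -12000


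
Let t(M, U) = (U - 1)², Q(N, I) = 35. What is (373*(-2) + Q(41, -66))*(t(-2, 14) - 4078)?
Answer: 2779299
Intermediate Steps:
t(M, U) = (-1 + U)²
(373*(-2) + Q(41, -66))*(t(-2, 14) - 4078) = (373*(-2) + 35)*((-1 + 14)² - 4078) = (-746 + 35)*(13² - 4078) = -711*(169 - 4078) = -711*(-3909) = 2779299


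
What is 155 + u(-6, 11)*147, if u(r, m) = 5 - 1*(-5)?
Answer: 1625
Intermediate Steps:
u(r, m) = 10 (u(r, m) = 5 + 5 = 10)
155 + u(-6, 11)*147 = 155 + 10*147 = 155 + 1470 = 1625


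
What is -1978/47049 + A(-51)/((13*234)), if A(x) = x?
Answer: -311725/5300854 ≈ -0.058807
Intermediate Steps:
-1978/47049 + A(-51)/((13*234)) = -1978/47049 - 51/(13*234) = -1978*1/47049 - 51/3042 = -1978/47049 - 51*1/3042 = -1978/47049 - 17/1014 = -311725/5300854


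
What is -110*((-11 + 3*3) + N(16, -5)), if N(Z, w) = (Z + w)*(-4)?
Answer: 5060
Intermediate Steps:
N(Z, w) = -4*Z - 4*w
-110*((-11 + 3*3) + N(16, -5)) = -110*((-11 + 3*3) + (-4*16 - 4*(-5))) = -110*((-11 + 9) + (-64 + 20)) = -110*(-2 - 44) = -110*(-46) = 5060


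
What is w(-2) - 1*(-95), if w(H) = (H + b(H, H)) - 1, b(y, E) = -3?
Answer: 89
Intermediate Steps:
w(H) = -4 + H (w(H) = (H - 3) - 1 = (-3 + H) - 1 = -4 + H)
w(-2) - 1*(-95) = (-4 - 2) - 1*(-95) = -6 + 95 = 89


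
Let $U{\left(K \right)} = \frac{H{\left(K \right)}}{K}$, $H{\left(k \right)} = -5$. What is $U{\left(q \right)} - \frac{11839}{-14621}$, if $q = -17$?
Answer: $\frac{274368}{248557} \approx 1.1038$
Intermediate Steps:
$U{\left(K \right)} = - \frac{5}{K}$
$U{\left(q \right)} - \frac{11839}{-14621} = - \frac{5}{-17} - \frac{11839}{-14621} = \left(-5\right) \left(- \frac{1}{17}\right) - - \frac{11839}{14621} = \frac{5}{17} + \frac{11839}{14621} = \frac{274368}{248557}$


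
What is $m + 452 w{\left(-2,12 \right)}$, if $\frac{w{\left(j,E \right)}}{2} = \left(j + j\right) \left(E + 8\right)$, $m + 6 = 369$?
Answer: $-71957$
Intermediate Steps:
$m = 363$ ($m = -6 + 369 = 363$)
$w{\left(j,E \right)} = 4 j \left(8 + E\right)$ ($w{\left(j,E \right)} = 2 \left(j + j\right) \left(E + 8\right) = 2 \cdot 2 j \left(8 + E\right) = 4 j \left(8 + E\right)$)
$m + 452 w{\left(-2,12 \right)} = 363 + 452 \cdot 4 \left(-2\right) \left(8 + 12\right) = 363 + 452 \cdot 4 \left(-2\right) 20 = 363 + 452 \left(-160\right) = 363 - 72320 = -71957$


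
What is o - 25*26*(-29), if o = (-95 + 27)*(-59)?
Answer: 22862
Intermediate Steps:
o = 4012 (o = -68*(-59) = 4012)
o - 25*26*(-29) = 4012 - 25*26*(-29) = 4012 - 650*(-29) = 4012 + 18850 = 22862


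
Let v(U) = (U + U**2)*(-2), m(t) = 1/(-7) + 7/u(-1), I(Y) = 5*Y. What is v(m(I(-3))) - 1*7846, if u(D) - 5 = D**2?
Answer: -6923827/882 ≈ -7850.1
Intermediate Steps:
u(D) = 5 + D**2
m(t) = 43/42 (m(t) = 1/(-7) + 7/(5 + (-1)**2) = 1*(-1/7) + 7/(5 + 1) = -1/7 + 7/6 = 43/42)
v(U) = -2*U - 2*U**2
v(m(I(-3))) - 1*7846 = -2*43/42*(1 + 43/42) - 1*7846 = -2*43/42*85/42 - 7846 = -3655/882 - 7846 = -6923827/882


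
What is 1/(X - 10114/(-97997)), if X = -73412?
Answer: -97997/7194145650 ≈ -1.3622e-5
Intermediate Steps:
1/(X - 10114/(-97997)) = 1/(-73412 - 10114/(-97997)) = 1/(-73412 - 10114*(-1/97997)) = 1/(-73412 + 10114/97997) = 1/(-7194145650/97997) = -97997/7194145650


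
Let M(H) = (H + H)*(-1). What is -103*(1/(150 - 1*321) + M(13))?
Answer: 458041/171 ≈ 2678.6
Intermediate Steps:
M(H) = -2*H (M(H) = (2*H)*(-1) = -2*H)
-103*(1/(150 - 1*321) + M(13)) = -103*(1/(150 - 1*321) - 2*13) = -103*(1/(150 - 321) - 26) = -103*(1/(-171) - 26) = -103*(-1/171 - 26) = -103*(-4447/171) = 458041/171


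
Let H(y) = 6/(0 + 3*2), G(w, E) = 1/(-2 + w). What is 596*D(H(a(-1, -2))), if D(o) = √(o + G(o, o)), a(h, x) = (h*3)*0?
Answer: 0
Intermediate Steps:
a(h, x) = 0 (a(h, x) = (3*h)*0 = 0)
H(y) = 1 (H(y) = 6/(0 + 6) = 6/6 = 6*(⅙) = 1)
D(o) = √(o + 1/(-2 + o))
596*D(H(a(-1, -2))) = 596*√((1 + 1*(-2 + 1))/(-2 + 1)) = 596*√((1 + 1*(-1))/(-1)) = 596*√(-(1 - 1)) = 596*√(-1*0) = 596*√0 = 596*0 = 0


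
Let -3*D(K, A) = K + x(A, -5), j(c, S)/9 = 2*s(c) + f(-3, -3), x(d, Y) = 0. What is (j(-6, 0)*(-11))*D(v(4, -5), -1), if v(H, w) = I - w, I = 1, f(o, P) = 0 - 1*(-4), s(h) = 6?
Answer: 3168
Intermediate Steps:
f(o, P) = 4 (f(o, P) = 0 + 4 = 4)
j(c, S) = 144 (j(c, S) = 9*(2*6 + 4) = 9*(12 + 4) = 9*16 = 144)
v(H, w) = 1 - w
D(K, A) = -K/3 (D(K, A) = -(K + 0)/3 = -K/3)
(j(-6, 0)*(-11))*D(v(4, -5), -1) = (144*(-11))*(-(1 - 1*(-5))/3) = -(-528)*(1 + 5) = -(-528)*6 = -1584*(-2) = 3168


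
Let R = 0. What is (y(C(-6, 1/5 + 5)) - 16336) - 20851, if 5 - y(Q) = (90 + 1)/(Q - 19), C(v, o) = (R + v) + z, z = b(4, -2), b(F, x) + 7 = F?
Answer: -148715/4 ≈ -37179.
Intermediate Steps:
b(F, x) = -7 + F
z = -3 (z = -7 + 4 = -3)
C(v, o) = -3 + v (C(v, o) = (0 + v) - 3 = v - 3 = -3 + v)
y(Q) = 5 - 91/(-19 + Q) (y(Q) = 5 - (90 + 1)/(Q - 19) = 5 - 91/(-19 + Q))
(y(C(-6, 1/5 + 5)) - 16336) - 20851 = ((-186 + 5*(-3 - 6))/(-19 + (-3 - 6)) - 16336) - 20851 = ((-186 + 5*(-9))/(-19 - 9) - 16336) - 20851 = ((-186 - 45)/(-28) - 16336) - 20851 = (-1/28*(-231) - 16336) - 20851 = (33/4 - 16336) - 20851 = -65311/4 - 20851 = -148715/4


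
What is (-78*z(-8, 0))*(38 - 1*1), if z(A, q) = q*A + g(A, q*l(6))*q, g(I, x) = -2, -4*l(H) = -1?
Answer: 0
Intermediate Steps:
l(H) = ¼ (l(H) = -¼*(-1) = ¼)
z(A, q) = -2*q + A*q (z(A, q) = q*A - 2*q = A*q - 2*q = -2*q + A*q)
(-78*z(-8, 0))*(38 - 1*1) = (-0*(-2 - 8))*(38 - 1*1) = (-0*(-10))*(38 - 1) = -78*0*37 = 0*37 = 0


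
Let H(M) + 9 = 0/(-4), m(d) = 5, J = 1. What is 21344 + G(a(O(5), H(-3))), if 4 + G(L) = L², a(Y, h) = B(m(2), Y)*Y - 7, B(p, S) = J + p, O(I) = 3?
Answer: 21461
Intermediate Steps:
H(M) = -9 (H(M) = -9 + 0/(-4) = -9 + 0*(-¼) = -9 + 0 = -9)
B(p, S) = 1 + p
a(Y, h) = -7 + 6*Y (a(Y, h) = (1 + 5)*Y - 7 = 6*Y - 7 = -7 + 6*Y)
G(L) = -4 + L²
21344 + G(a(O(5), H(-3))) = 21344 + (-4 + (-7 + 6*3)²) = 21344 + (-4 + (-7 + 18)²) = 21344 + (-4 + 11²) = 21344 + (-4 + 121) = 21344 + 117 = 21461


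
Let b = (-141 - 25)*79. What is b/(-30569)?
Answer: 13114/30569 ≈ 0.42900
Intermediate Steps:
b = -13114 (b = -166*79 = -13114)
b/(-30569) = -13114/(-30569) = -13114*(-1/30569) = 13114/30569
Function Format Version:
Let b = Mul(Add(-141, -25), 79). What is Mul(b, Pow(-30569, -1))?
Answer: Rational(13114, 30569) ≈ 0.42900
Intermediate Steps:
b = -13114 (b = Mul(-166, 79) = -13114)
Mul(b, Pow(-30569, -1)) = Mul(-13114, Pow(-30569, -1)) = Mul(-13114, Rational(-1, 30569)) = Rational(13114, 30569)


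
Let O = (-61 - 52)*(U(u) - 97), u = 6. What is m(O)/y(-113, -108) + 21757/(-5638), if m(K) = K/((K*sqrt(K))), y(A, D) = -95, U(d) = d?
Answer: -21757/5638 - sqrt(10283)/976885 ≈ -3.8591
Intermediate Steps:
O = 10283 (O = (-61 - 52)*(6 - 97) = -113*(-91) = 10283)
m(K) = 1/sqrt(K) (m(K) = K/(K**(3/2)) = K/K**(3/2) = 1/sqrt(K))
m(O)/y(-113, -108) + 21757/(-5638) = 1/(sqrt(10283)*(-95)) + 21757/(-5638) = (sqrt(10283)/10283)*(-1/95) + 21757*(-1/5638) = -sqrt(10283)/976885 - 21757/5638 = -21757/5638 - sqrt(10283)/976885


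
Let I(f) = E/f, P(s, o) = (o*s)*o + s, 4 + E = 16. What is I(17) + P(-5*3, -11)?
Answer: -31098/17 ≈ -1829.3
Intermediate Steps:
E = 12 (E = -4 + 16 = 12)
P(s, o) = s + s*o² (P(s, o) = s*o² + s = s + s*o²)
I(f) = 12/f
I(17) + P(-5*3, -11) = 12/17 + (-5*3)*(1 + (-11)²) = 12*(1/17) - 15*(1 + 121) = 12/17 - 15*122 = 12/17 - 1830 = -31098/17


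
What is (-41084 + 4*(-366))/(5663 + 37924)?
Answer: -42548/43587 ≈ -0.97616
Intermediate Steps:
(-41084 + 4*(-366))/(5663 + 37924) = (-41084 - 1464)/43587 = -42548*1/43587 = -42548/43587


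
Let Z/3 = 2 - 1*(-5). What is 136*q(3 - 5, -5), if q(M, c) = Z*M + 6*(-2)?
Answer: -7344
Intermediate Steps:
Z = 21 (Z = 3*(2 - 1*(-5)) = 3*(2 + 5) = 3*7 = 21)
q(M, c) = -12 + 21*M (q(M, c) = 21*M + 6*(-2) = 21*M - 12 = -12 + 21*M)
136*q(3 - 5, -5) = 136*(-12 + 21*(3 - 5)) = 136*(-12 + 21*(-2)) = 136*(-12 - 42) = 136*(-54) = -7344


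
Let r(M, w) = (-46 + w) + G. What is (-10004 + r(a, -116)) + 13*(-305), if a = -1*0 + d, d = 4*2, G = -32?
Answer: -14163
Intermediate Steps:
d = 8
a = 8 (a = -1*0 + 8 = 0 + 8 = 8)
r(M, w) = -78 + w (r(M, w) = (-46 + w) - 32 = -78 + w)
(-10004 + r(a, -116)) + 13*(-305) = (-10004 + (-78 - 116)) + 13*(-305) = (-10004 - 194) - 3965 = -10198 - 3965 = -14163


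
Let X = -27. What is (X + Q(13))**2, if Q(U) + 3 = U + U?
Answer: 16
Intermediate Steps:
Q(U) = -3 + 2*U (Q(U) = -3 + (U + U) = -3 + 2*U)
(X + Q(13))**2 = (-27 + (-3 + 2*13))**2 = (-27 + (-3 + 26))**2 = (-27 + 23)**2 = (-4)**2 = 16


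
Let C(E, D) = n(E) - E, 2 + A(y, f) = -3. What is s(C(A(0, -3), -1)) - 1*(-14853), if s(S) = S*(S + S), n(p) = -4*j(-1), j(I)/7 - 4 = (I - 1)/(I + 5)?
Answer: 32151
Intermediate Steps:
A(y, f) = -5 (A(y, f) = -2 - 3 = -5)
j(I) = 28 + 7*(-1 + I)/(5 + I) (j(I) = 28 + 7*((I - 1)/(I + 5)) = 28 + 7*((-1 + I)/(5 + I)) = 28 + 7*(-1 + I)/(5 + I))
n(p) = -98 (n(p) = -28*(19 + 5*(-1))/(5 - 1) = -28*(19 - 5)/4 = -28*14/4 = -4*49/2 = -98)
C(E, D) = -98 - E
s(S) = 2*S² (s(S) = S*(2*S) = 2*S²)
s(C(A(0, -3), -1)) - 1*(-14853) = 2*(-98 - 1*(-5))² - 1*(-14853) = 2*(-98 + 5)² + 14853 = 2*(-93)² + 14853 = 2*8649 + 14853 = 17298 + 14853 = 32151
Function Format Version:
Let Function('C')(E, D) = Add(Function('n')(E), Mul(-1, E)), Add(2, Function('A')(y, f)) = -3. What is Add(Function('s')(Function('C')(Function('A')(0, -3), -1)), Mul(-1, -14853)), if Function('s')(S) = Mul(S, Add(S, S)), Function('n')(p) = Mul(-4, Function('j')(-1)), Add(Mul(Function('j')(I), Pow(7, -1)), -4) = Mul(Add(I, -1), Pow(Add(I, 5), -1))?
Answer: 32151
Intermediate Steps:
Function('A')(y, f) = -5 (Function('A')(y, f) = Add(-2, -3) = -5)
Function('j')(I) = Add(28, Mul(7, Pow(Add(5, I), -1), Add(-1, I))) (Function('j')(I) = Add(28, Mul(7, Mul(Add(I, -1), Pow(Add(I, 5), -1)))) = Add(28, Mul(7, Mul(Add(-1, I), Pow(Add(5, I), -1)))) = Add(28, Mul(7, Mul(Pow(Add(5, I), -1), Add(-1, I)))) = Add(28, Mul(7, Pow(Add(5, I), -1), Add(-1, I))))
Function('n')(p) = -98 (Function('n')(p) = Mul(-4, Mul(7, Pow(Add(5, -1), -1), Add(19, Mul(5, -1)))) = Mul(-4, Mul(7, Pow(4, -1), Add(19, -5))) = Mul(-4, Mul(7, Rational(1, 4), 14)) = Mul(-4, Rational(49, 2)) = -98)
Function('C')(E, D) = Add(-98, Mul(-1, E))
Function('s')(S) = Mul(2, Pow(S, 2)) (Function('s')(S) = Mul(S, Mul(2, S)) = Mul(2, Pow(S, 2)))
Add(Function('s')(Function('C')(Function('A')(0, -3), -1)), Mul(-1, -14853)) = Add(Mul(2, Pow(Add(-98, Mul(-1, -5)), 2)), Mul(-1, -14853)) = Add(Mul(2, Pow(Add(-98, 5), 2)), 14853) = Add(Mul(2, Pow(-93, 2)), 14853) = Add(Mul(2, 8649), 14853) = Add(17298, 14853) = 32151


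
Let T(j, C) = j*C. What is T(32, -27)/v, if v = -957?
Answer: 288/319 ≈ 0.90282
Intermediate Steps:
T(j, C) = C*j
T(32, -27)/v = -27*32/(-957) = -864*(-1/957) = 288/319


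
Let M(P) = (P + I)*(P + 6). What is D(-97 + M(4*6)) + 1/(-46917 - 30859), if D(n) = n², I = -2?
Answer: 24652580943/77776 ≈ 3.1697e+5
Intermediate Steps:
M(P) = (-2 + P)*(6 + P) (M(P) = (P - 2)*(P + 6) = (-2 + P)*(6 + P))
D(-97 + M(4*6)) + 1/(-46917 - 30859) = (-97 + (-12 + (4*6)² + 4*(4*6)))² + 1/(-46917 - 30859) = (-97 + (-12 + 24² + 4*24))² + 1/(-77776) = (-97 + (-12 + 576 + 96))² - 1/77776 = (-97 + 660)² - 1/77776 = 563² - 1/77776 = 316969 - 1/77776 = 24652580943/77776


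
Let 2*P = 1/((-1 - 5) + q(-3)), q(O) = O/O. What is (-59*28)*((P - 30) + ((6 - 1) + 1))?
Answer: 199066/5 ≈ 39813.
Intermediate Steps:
q(O) = 1
P = -⅒ (P = 1/(2*((-1 - 5) + 1)) = 1/(2*(-6 + 1)) = (½)/(-5) = (½)*(-⅕) = -⅒ ≈ -0.10000)
(-59*28)*((P - 30) + ((6 - 1) + 1)) = (-59*28)*((-⅒ - 30) + ((6 - 1) + 1)) = -1652*(-301/10 + (5 + 1)) = -1652*(-301/10 + 6) = -1652*(-241/10) = 199066/5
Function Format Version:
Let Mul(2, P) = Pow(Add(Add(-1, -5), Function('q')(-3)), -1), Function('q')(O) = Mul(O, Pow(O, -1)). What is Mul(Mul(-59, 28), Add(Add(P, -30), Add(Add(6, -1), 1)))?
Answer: Rational(199066, 5) ≈ 39813.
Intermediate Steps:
Function('q')(O) = 1
P = Rational(-1, 10) (P = Mul(Rational(1, 2), Pow(Add(Add(-1, -5), 1), -1)) = Mul(Rational(1, 2), Pow(Add(-6, 1), -1)) = Mul(Rational(1, 2), Pow(-5, -1)) = Mul(Rational(1, 2), Rational(-1, 5)) = Rational(-1, 10) ≈ -0.10000)
Mul(Mul(-59, 28), Add(Add(P, -30), Add(Add(6, -1), 1))) = Mul(Mul(-59, 28), Add(Add(Rational(-1, 10), -30), Add(Add(6, -1), 1))) = Mul(-1652, Add(Rational(-301, 10), Add(5, 1))) = Mul(-1652, Add(Rational(-301, 10), 6)) = Mul(-1652, Rational(-241, 10)) = Rational(199066, 5)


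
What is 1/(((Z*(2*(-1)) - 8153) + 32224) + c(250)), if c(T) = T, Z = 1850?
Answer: 1/20621 ≈ 4.8494e-5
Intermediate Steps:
1/(((Z*(2*(-1)) - 8153) + 32224) + c(250)) = 1/(((1850*(2*(-1)) - 8153) + 32224) + 250) = 1/(((1850*(-2) - 8153) + 32224) + 250) = 1/(((-3700 - 8153) + 32224) + 250) = 1/((-11853 + 32224) + 250) = 1/(20371 + 250) = 1/20621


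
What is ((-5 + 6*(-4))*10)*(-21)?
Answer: 6090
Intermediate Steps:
((-5 + 6*(-4))*10)*(-21) = ((-5 - 24)*10)*(-21) = -29*10*(-21) = -290*(-21) = 6090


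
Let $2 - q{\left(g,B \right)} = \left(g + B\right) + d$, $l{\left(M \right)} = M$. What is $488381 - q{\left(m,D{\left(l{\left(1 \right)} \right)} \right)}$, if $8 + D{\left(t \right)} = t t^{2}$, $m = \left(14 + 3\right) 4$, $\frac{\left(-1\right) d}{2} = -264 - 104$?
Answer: $489176$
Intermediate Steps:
$d = 736$ ($d = - 2 \left(-264 - 104\right) = \left(-2\right) \left(-368\right) = 736$)
$m = 68$ ($m = 17 \cdot 4 = 68$)
$D{\left(t \right)} = -8 + t^{3}$ ($D{\left(t \right)} = -8 + t t^{2} = -8 + t^{3}$)
$q{\left(g,B \right)} = -734 - B - g$ ($q{\left(g,B \right)} = 2 - \left(\left(g + B\right) + 736\right) = 2 - \left(\left(B + g\right) + 736\right) = 2 - \left(736 + B + g\right) = -734 - B - g$)
$488381 - q{\left(m,D{\left(l{\left(1 \right)} \right)} \right)} = 488381 - \left(-734 - \left(-8 + 1^{3}\right) - 68\right) = 488381 - \left(-734 - \left(-8 + 1\right) - 68\right) = 488381 - \left(-734 - -7 - 68\right) = 488381 - \left(-734 + 7 - 68\right) = 488381 - -795 = 488381 + 795 = 489176$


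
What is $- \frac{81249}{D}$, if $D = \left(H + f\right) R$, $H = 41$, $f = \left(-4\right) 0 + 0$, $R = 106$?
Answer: $- \frac{1533}{82} \approx -18.695$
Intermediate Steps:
$f = 0$ ($f = 0 + 0 = 0$)
$D = 4346$ ($D = \left(41 + 0\right) 106 = 41 \cdot 106 = 4346$)
$- \frac{81249}{D} = - \frac{81249}{4346} = \left(-81249\right) \frac{1}{4346} = - \frac{1533}{82}$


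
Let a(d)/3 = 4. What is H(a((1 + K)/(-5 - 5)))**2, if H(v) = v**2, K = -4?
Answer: 20736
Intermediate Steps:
a(d) = 12 (a(d) = 3*4 = 12)
H(a((1 + K)/(-5 - 5)))**2 = (12**2)**2 = 144**2 = 20736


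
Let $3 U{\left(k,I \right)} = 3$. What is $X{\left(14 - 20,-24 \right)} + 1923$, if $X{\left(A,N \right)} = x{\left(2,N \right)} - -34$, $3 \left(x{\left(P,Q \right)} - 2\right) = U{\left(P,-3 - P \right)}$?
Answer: $\frac{5878}{3} \approx 1959.3$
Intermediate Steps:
$U{\left(k,I \right)} = 1$ ($U{\left(k,I \right)} = \frac{1}{3} \cdot 3 = 1$)
$x{\left(P,Q \right)} = \frac{7}{3}$ ($x{\left(P,Q \right)} = 2 + \frac{1}{3} \cdot 1 = 2 + \frac{1}{3} = \frac{7}{3}$)
$X{\left(A,N \right)} = \frac{109}{3}$ ($X{\left(A,N \right)} = \frac{7}{3} - -34 = \frac{7}{3} + 34 = \frac{109}{3}$)
$X{\left(14 - 20,-24 \right)} + 1923 = \frac{109}{3} + 1923 = \frac{5878}{3}$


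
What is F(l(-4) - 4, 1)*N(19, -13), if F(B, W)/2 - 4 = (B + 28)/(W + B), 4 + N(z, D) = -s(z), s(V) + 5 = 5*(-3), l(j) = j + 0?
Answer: 256/7 ≈ 36.571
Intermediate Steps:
l(j) = j
s(V) = -20 (s(V) = -5 + 5*(-3) = -5 - 15 = -20)
N(z, D) = 16 (N(z, D) = -4 - 1*(-20) = -4 + 20 = 16)
F(B, W) = 8 + 2*(28 + B)/(B + W) (F(B, W) = 8 + 2*((B + 28)/(W + B)) = 8 + 2*((28 + B)/(B + W)) = 8 + 2*(28 + B)/(B + W))
F(l(-4) - 4, 1)*N(19, -13) = (2*(28 + 4*1 + 5*(-4 - 4))/((-4 - 4) + 1))*16 = (2*(28 + 4 + 5*(-8))/(-8 + 1))*16 = (2*(28 + 4 - 40)/(-7))*16 = (2*(-⅐)*(-8))*16 = (16/7)*16 = 256/7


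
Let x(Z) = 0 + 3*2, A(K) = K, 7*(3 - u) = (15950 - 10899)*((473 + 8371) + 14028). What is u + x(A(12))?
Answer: -115526409/7 ≈ -1.6504e+7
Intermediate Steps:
u = -115526451/7 (u = 3 - (15950 - 10899)*((473 + 8371) + 14028)/7 = 3 - 5051*(8844 + 14028)/7 = 3 - 5051*22872/7 = 3 - ⅐*115526472 = 3 - 115526472/7 = -115526451/7 ≈ -1.6504e+7)
x(Z) = 6 (x(Z) = 0 + 6 = 6)
u + x(A(12)) = -115526451/7 + 6 = -115526409/7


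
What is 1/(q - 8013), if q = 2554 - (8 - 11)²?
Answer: -1/5468 ≈ -0.00018288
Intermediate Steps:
q = 2545 (q = 2554 - 1*(-3)² = 2554 - 1*9 = 2554 - 9 = 2545)
1/(q - 8013) = 1/(2545 - 8013) = 1/(-5468) = -1/5468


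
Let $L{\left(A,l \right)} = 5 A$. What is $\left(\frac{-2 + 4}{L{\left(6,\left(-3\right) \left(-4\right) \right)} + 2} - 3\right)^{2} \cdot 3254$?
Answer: $\frac{3594043}{128} \approx 28078.0$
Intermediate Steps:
$\left(\frac{-2 + 4}{L{\left(6,\left(-3\right) \left(-4\right) \right)} + 2} - 3\right)^{2} \cdot 3254 = \left(\frac{-2 + 4}{5 \cdot 6 + 2} - 3\right)^{2} \cdot 3254 = \left(\frac{2}{30 + 2} - 3\right)^{2} \cdot 3254 = \left(\frac{2}{32} - 3\right)^{2} \cdot 3254 = \left(2 \cdot \frac{1}{32} - 3\right)^{2} \cdot 3254 = \left(\frac{1}{16} - 3\right)^{2} \cdot 3254 = \left(- \frac{47}{16}\right)^{2} \cdot 3254 = \frac{2209}{256} \cdot 3254 = \frac{3594043}{128}$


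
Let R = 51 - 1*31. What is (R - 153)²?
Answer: 17689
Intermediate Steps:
R = 20 (R = 51 - 31 = 20)
(R - 153)² = (20 - 153)² = (-133)² = 17689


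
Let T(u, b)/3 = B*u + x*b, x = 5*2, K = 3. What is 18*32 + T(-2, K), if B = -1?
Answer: 672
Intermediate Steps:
x = 10
T(u, b) = -3*u + 30*b (T(u, b) = 3*(-u + 10*b) = -3*u + 30*b)
18*32 + T(-2, K) = 18*32 + (-3*(-2) + 30*3) = 576 + (6 + 90) = 576 + 96 = 672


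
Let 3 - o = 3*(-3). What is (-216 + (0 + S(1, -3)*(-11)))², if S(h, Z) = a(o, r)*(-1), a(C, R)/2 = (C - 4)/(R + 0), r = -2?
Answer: 92416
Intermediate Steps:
o = 12 (o = 3 - 3*(-3) = 3 - 1*(-9) = 3 + 9 = 12)
a(C, R) = 2*(-4 + C)/R (a(C, R) = 2*((C - 4)/(R + 0)) = 2*((-4 + C)/R) = 2*(-4 + C)/R)
S(h, Z) = 8 (S(h, Z) = (2*(-4 + 12)/(-2))*(-1) = (2*(-½)*8)*(-1) = -8*(-1) = 8)
(-216 + (0 + S(1, -3)*(-11)))² = (-216 + (0 + 8*(-11)))² = (-216 + (0 - 88))² = (-216 - 88)² = (-304)² = 92416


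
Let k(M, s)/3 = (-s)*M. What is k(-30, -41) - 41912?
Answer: -45602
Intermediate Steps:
k(M, s) = -3*M*s (k(M, s) = 3*((-s)*M) = 3*(-M*s) = -3*M*s)
k(-30, -41) - 41912 = -3*(-30)*(-41) - 41912 = -3690 - 41912 = -45602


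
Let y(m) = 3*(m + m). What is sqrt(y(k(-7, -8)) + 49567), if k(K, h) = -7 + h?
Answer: sqrt(49477) ≈ 222.43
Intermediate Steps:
y(m) = 6*m (y(m) = 3*(2*m) = 6*m)
sqrt(y(k(-7, -8)) + 49567) = sqrt(6*(-7 - 8) + 49567) = sqrt(6*(-15) + 49567) = sqrt(-90 + 49567) = sqrt(49477)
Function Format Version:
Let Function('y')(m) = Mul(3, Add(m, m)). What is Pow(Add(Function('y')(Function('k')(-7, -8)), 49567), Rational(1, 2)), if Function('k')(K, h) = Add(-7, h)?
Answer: Pow(49477, Rational(1, 2)) ≈ 222.43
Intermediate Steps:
Function('y')(m) = Mul(6, m) (Function('y')(m) = Mul(3, Mul(2, m)) = Mul(6, m))
Pow(Add(Function('y')(Function('k')(-7, -8)), 49567), Rational(1, 2)) = Pow(Add(Mul(6, Add(-7, -8)), 49567), Rational(1, 2)) = Pow(Add(Mul(6, -15), 49567), Rational(1, 2)) = Pow(Add(-90, 49567), Rational(1, 2)) = Pow(49477, Rational(1, 2))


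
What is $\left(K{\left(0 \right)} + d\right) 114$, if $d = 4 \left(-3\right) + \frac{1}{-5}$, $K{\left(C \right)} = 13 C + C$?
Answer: $- \frac{6954}{5} \approx -1390.8$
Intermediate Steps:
$K{\left(C \right)} = 14 C$
$d = - \frac{61}{5}$ ($d = -12 - \frac{1}{5} = - \frac{61}{5} \approx -12.2$)
$\left(K{\left(0 \right)} + d\right) 114 = \left(14 \cdot 0 - \frac{61}{5}\right) 114 = \left(0 - \frac{61}{5}\right) 114 = \left(- \frac{61}{5}\right) 114 = - \frac{6954}{5}$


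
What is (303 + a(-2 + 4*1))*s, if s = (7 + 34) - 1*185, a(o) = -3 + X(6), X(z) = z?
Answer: -44064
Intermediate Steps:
a(o) = 3 (a(o) = -3 + 6 = 3)
s = -144 (s = 41 - 185 = -144)
(303 + a(-2 + 4*1))*s = (303 + 3)*(-144) = 306*(-144) = -44064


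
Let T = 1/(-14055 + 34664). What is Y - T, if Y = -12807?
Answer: -263939464/20609 ≈ -12807.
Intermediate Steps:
T = 1/20609 ≈ 4.8522e-5
Y - T = -12807 - 1*1/20609 = -12807 - 1/20609 = -263939464/20609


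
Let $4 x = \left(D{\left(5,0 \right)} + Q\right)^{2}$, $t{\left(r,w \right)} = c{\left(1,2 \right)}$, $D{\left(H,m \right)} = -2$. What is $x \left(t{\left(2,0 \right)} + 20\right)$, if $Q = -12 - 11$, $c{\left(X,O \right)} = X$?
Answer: $\frac{13125}{4} \approx 3281.3$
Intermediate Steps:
$t{\left(r,w \right)} = 1$
$Q = -23$
$x = \frac{625}{4}$ ($x = \frac{\left(-2 - 23\right)^{2}}{4} = \frac{\left(-25\right)^{2}}{4} = \frac{1}{4} \cdot 625 = \frac{625}{4} \approx 156.25$)
$x \left(t{\left(2,0 \right)} + 20\right) = \frac{625 \left(1 + 20\right)}{4} = \frac{625}{4} \cdot 21 = \frac{13125}{4}$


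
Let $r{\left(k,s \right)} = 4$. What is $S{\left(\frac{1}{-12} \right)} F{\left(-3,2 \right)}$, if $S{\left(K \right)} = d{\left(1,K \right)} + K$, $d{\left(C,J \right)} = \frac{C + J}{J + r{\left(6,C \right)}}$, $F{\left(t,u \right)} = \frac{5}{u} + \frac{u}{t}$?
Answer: $\frac{935}{3384} \approx 0.2763$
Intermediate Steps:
$d{\left(C,J \right)} = \frac{C + J}{4 + J}$ ($d{\left(C,J \right)} = \frac{C + J}{J + 4} = \frac{C + J}{4 + J}$)
$S{\left(K \right)} = K + \frac{1 + K}{4 + K}$ ($S{\left(K \right)} = \frac{1 + K}{4 + K} + K = K + \frac{1 + K}{4 + K}$)
$S{\left(\frac{1}{-12} \right)} F{\left(-3,2 \right)} = \frac{1 + \frac{1}{-12} + \frac{4 + \frac{1}{-12}}{-12}}{4 + \frac{1}{-12}} \left(\frac{5}{2} + \frac{2}{-3}\right) = \frac{1 - \frac{1}{12} - \frac{4 - \frac{1}{12}}{12}}{4 - \frac{1}{12}} \left(5 \cdot \frac{1}{2} + 2 \left(- \frac{1}{3}\right)\right) = \frac{1 - \frac{1}{12} - \frac{47}{144}}{\frac{47}{12}} \left(\frac{5}{2} - \frac{2}{3}\right) = \frac{12 \left(1 - \frac{1}{12} - \frac{47}{144}\right)}{47} \cdot \frac{11}{6} = \frac{12}{47} \cdot \frac{85}{144} \cdot \frac{11}{6} = \frac{85}{564} \cdot \frac{11}{6} = \frac{935}{3384}$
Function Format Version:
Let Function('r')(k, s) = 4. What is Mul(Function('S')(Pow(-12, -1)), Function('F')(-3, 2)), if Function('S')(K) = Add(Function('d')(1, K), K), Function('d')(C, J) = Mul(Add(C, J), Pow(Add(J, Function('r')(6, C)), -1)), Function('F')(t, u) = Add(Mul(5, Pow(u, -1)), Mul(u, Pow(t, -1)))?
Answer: Rational(935, 3384) ≈ 0.27630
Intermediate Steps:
Function('d')(C, J) = Mul(Pow(Add(4, J), -1), Add(C, J)) (Function('d')(C, J) = Mul(Add(C, J), Pow(Add(J, 4), -1)) = Mul(Add(C, J), Pow(Add(4, J), -1)) = Mul(Pow(Add(4, J), -1), Add(C, J)))
Function('S')(K) = Add(K, Mul(Pow(Add(4, K), -1), Add(1, K))) (Function('S')(K) = Add(Mul(Pow(Add(4, K), -1), Add(1, K)), K) = Add(K, Mul(Pow(Add(4, K), -1), Add(1, K))))
Mul(Function('S')(Pow(-12, -1)), Function('F')(-3, 2)) = Mul(Mul(Pow(Add(4, Pow(-12, -1)), -1), Add(1, Pow(-12, -1), Mul(Pow(-12, -1), Add(4, Pow(-12, -1))))), Add(Mul(5, Pow(2, -1)), Mul(2, Pow(-3, -1)))) = Mul(Mul(Pow(Add(4, Rational(-1, 12)), -1), Add(1, Rational(-1, 12), Mul(Rational(-1, 12), Add(4, Rational(-1, 12))))), Add(Mul(5, Rational(1, 2)), Mul(2, Rational(-1, 3)))) = Mul(Mul(Pow(Rational(47, 12), -1), Add(1, Rational(-1, 12), Mul(Rational(-1, 12), Rational(47, 12)))), Add(Rational(5, 2), Rational(-2, 3))) = Mul(Mul(Rational(12, 47), Add(1, Rational(-1, 12), Rational(-47, 144))), Rational(11, 6)) = Mul(Mul(Rational(12, 47), Rational(85, 144)), Rational(11, 6)) = Mul(Rational(85, 564), Rational(11, 6)) = Rational(935, 3384)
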